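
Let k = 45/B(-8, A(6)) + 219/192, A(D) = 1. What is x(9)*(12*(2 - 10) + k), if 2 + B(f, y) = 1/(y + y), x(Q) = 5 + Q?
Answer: -55937/32 ≈ -1748.0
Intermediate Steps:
B(f, y) = -2 + 1/(2*y) (B(f, y) = -2 + 1/(y + y) = -2 + 1/(2*y))
k = -1847/64 (k = 45/(-2 + (½)/1) + 219/192 = 45/(-2 + (½)*1) + 219*(1/192) = 45/(-2 + ½) + 73/64 = 45/(-3/2) + 73/64 = 45*(-⅔) + 73/64 = -30 + 73/64 = -1847/64 ≈ -28.859)
x(9)*(12*(2 - 10) + k) = (5 + 9)*(12*(2 - 10) - 1847/64) = 14*(12*(-8) - 1847/64) = 14*(-96 - 1847/64) = 14*(-7991/64) = -55937/32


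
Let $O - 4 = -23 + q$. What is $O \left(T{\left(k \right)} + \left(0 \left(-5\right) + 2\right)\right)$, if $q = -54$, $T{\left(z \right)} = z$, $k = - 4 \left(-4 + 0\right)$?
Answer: $-1314$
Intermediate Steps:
$k = 16$ ($k = \left(-4\right) \left(-4\right) = 16$)
$O = -73$ ($O = 4 - 77 = -73$)
$O \left(T{\left(k \right)} + \left(0 \left(-5\right) + 2\right)\right) = - 73 \left(16 + \left(0 \left(-5\right) + 2\right)\right) = - 73 \left(16 + \left(0 + 2\right)\right) = - 73 \left(16 + 2\right) = \left(-73\right) 18 = -1314$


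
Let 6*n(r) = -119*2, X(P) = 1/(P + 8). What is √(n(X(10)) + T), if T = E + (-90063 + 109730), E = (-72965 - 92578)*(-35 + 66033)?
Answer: 2*I*√24582346395/3 ≈ 1.0453e+5*I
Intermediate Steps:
X(P) = 1/(8 + P)
n(r) = -119/3 (n(r) = (-119*2)/6 = (⅙)*(-238) = -119/3)
E = -10925506914 (E = -165543*65998 = -10925506914)
T = -10925487247 (T = -10925506914 + (-90063 + 109730) = -10925506914 + 19667 = -10925487247)
√(n(X(10)) + T) = √(-119/3 - 10925487247) = √(-32776461860/3) = 2*I*√24582346395/3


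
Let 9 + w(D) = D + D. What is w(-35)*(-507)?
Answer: 40053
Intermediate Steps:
w(D) = -9 + 2*D (w(D) = -9 + (D + D) = -9 + 2*D)
w(-35)*(-507) = (-9 + 2*(-35))*(-507) = (-9 - 70)*(-507) = -79*(-507) = 40053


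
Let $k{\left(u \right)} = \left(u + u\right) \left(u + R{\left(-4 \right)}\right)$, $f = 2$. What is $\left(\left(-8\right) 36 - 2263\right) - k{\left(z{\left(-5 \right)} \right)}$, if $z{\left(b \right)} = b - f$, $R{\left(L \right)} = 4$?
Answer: $-2593$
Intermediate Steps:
$z{\left(b \right)} = -2 + b$ ($z{\left(b \right)} = b - 2 = -2 + b$)
$k{\left(u \right)} = 2 u \left(4 + u\right)$ ($k{\left(u \right)} = \left(u + u\right) \left(u + 4\right) = 2 u \left(4 + u\right)$)
$\left(\left(-8\right) 36 - 2263\right) - k{\left(z{\left(-5 \right)} \right)} = \left(\left(-8\right) 36 - 2263\right) - 2 \left(-2 - 5\right) \left(4 - 7\right) = \left(-288 - 2263\right) - 2 \left(-7\right) \left(4 - 7\right) = -2551 - 2 \left(-7\right) \left(-3\right) = -2551 - 42 = -2593$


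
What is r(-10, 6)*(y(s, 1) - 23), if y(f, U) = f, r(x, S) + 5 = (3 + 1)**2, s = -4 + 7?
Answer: -220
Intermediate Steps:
s = 3
r(x, S) = 11 (r(x, S) = -5 + (3 + 1)**2 = -5 + 4**2 = -5 + 16 = 11)
r(-10, 6)*(y(s, 1) - 23) = 11*(3 - 23) = 11*(-20) = -220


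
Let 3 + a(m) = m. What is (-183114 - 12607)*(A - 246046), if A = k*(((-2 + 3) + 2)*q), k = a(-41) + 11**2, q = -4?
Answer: 48337215370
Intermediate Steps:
a(m) = -3 + m
k = 77 (k = (-3 - 41) + 11**2 = -44 + 121 = 77)
A = -924 (A = 77*(((-2 + 3) + 2)*(-4)) = 77*((1 + 2)*(-4)) = 77*(3*(-4)) = 77*(-12) = -924)
(-183114 - 12607)*(A - 246046) = (-183114 - 12607)*(-924 - 246046) = -195721*(-246970) = 48337215370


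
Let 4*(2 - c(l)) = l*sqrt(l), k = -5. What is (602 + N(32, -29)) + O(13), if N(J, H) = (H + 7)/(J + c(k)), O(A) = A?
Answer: 11439947/18621 + 440*I*sqrt(5)/18621 ≈ 614.36 + 0.052837*I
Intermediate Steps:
c(l) = 2 - l**(3/2)/4 (c(l) = 2 - l*sqrt(l)/4 = 2 - l**(3/2)/4)
N(J, H) = (7 + H)/(2 + J + 5*I*sqrt(5)/4) (N(J, H) = (H + 7)/(J + (2 - (-5)*I*sqrt(5)/4)) = (7 + H)/(J + (2 - (-5)*I*sqrt(5)/4)) = (7 + H)/(J + (2 + 5*I*sqrt(5)/4)) = (7 + H)/(2 + J + 5*I*sqrt(5)/4))
(602 + N(32, -29)) + O(13) = (602 + 4*(7 - 29)/(8 + 4*32 + 5*I*sqrt(5))) + 13 = (602 + 4*(-22)/(8 + 128 + 5*I*sqrt(5))) + 13 = (602 + 4*(-22)/(136 + 5*I*sqrt(5))) + 13 = (602 - 88/(136 + 5*I*sqrt(5))) + 13 = 615 - 88/(136 + 5*I*sqrt(5))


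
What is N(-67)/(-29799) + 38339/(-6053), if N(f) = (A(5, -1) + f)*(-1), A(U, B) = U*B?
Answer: -126988853/20041483 ≈ -6.3363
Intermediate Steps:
A(U, B) = B*U
N(f) = 5 - f (N(f) = (-1*5 + f)*(-1) = (-5 + f)*(-1) = 5 - f)
N(-67)/(-29799) + 38339/(-6053) = (5 - 1*(-67))/(-29799) + 38339/(-6053) = (5 + 67)*(-1/29799) + 38339*(-1/6053) = 72*(-1/29799) - 38339/6053 = -8/3311 - 38339/6053 = -126988853/20041483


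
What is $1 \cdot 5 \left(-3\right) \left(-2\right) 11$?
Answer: $330$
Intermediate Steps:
$1 \cdot 5 \left(-3\right) \left(-2\right) 11 = 1 \left(-15\right) \left(-2\right) 11 = \left(-15\right) \left(-2\right) 11 = 30 \cdot 11 = 330$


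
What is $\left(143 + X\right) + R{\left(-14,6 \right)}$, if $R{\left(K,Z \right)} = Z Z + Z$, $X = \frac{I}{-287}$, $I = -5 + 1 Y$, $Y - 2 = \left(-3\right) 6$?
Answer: $\frac{7588}{41} \approx 185.07$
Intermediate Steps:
$Y = -16$ ($Y = 2 - 18 = -16$)
$I = -21$ ($I = -5 + 1 \left(-16\right) = -5 - 16 = -21$)
$X = \frac{3}{41}$ ($X = - \frac{21}{-287} = \left(-21\right) \left(- \frac{1}{287}\right) = \frac{3}{41} \approx 0.073171$)
$R{\left(K,Z \right)} = Z + Z^{2}$ ($R{\left(K,Z \right)} = Z^{2} + Z = Z + Z^{2}$)
$\left(143 + X\right) + R{\left(-14,6 \right)} = \left(143 + \frac{3}{41}\right) + 6 \left(1 + 6\right) = \frac{5866}{41} + 6 \cdot 7 = \frac{5866}{41} + 42 = \frac{7588}{41}$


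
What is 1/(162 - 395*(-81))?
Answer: 1/32157 ≈ 3.1097e-5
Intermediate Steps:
1/(162 - 395*(-81)) = 1/(162 + 31995) = 1/32157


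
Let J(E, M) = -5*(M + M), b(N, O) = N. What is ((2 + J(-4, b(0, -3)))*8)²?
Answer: 256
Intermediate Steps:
J(E, M) = -10*M
((2 + J(-4, b(0, -3)))*8)² = ((2 - 10*0)*8)² = ((2 + 0)*8)² = (2*8)² = 16² = 256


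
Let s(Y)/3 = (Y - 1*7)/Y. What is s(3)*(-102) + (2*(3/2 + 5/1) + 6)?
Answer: 427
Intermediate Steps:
s(Y) = 3*(-7 + Y)/Y (s(Y) = 3*((Y - 1*7)/Y) = 3*((Y - 7)/Y) = 3*((-7 + Y)/Y) = 3*(-7 + Y)/Y)
s(3)*(-102) + (2*(3/2 + 5/1) + 6) = (3 - 21/3)*(-102) + (2*(3/2 + 5/1) + 6) = (3 - 21*⅓)*(-102) + (2*(3*(½) + 5*1) + 6) = (3 - 7)*(-102) + (2*(3/2 + 5) + 6) = -4*(-102) + (2*(13/2) + 6) = 408 + (13 + 6) = 408 + 19 = 427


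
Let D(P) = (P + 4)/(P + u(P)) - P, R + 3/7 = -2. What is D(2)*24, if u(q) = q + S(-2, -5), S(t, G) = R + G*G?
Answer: -1320/31 ≈ -42.581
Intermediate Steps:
R = -17/7 (R = -3/7 - 2 = -17/7 ≈ -2.4286)
S(t, G) = -17/7 + G² (S(t, G) = -17/7 + G*G = -17/7 + G²)
u(q) = 158/7 + q (u(q) = q + (-17/7 + (-5)²) = q + (-17/7 + 25) = q + 158/7 = 158/7 + q)
D(P) = -P + (4 + P)/(158/7 + 2*P) (D(P) = (P + 4)/(P + (158/7 + P)) - P = (4 + P)/(158/7 + 2*P) - P = -P + (4 + P)/(158/7 + 2*P))
D(2)*24 = ((28 - 151*2 - 14*2²)/(2*(79 + 7*2)))*24 = ((28 - 302 - 14*4)/(2*(79 + 14)))*24 = ((½)*(28 - 302 - 56)/93)*24 = ((½)*(1/93)*(-330))*24 = -55/31*24 = -1320/31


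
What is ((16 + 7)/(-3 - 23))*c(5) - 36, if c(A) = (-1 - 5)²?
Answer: -882/13 ≈ -67.846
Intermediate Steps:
c(A) = 36 (c(A) = (-6)² = 36)
((16 + 7)/(-3 - 23))*c(5) - 36 = ((16 + 7)/(-3 - 23))*36 - 36 = (23/(-26))*36 - 36 = (23*(-1/26))*36 - 36 = -23/26*36 - 36 = -414/13 - 36 = -882/13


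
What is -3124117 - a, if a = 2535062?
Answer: -5659179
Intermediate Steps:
-3124117 - a = -3124117 - 1*2535062 = -3124117 - 2535062 = -5659179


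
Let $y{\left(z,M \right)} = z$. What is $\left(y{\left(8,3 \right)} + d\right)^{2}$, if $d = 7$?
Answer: $225$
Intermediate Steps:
$\left(y{\left(8,3 \right)} + d\right)^{2} = \left(8 + 7\right)^{2} = 15^{2} = 225$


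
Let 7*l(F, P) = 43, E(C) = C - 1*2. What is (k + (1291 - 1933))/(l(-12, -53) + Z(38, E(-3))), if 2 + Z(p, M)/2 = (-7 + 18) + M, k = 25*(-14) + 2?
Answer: -70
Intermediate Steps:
E(C) = -2 + C (E(C) = C - 2 = -2 + C)
l(F, P) = 43/7 (l(F, P) = (⅐)*43 = 43/7)
k = -348 (k = -350 + 2 = -348)
Z(p, M) = 18 + 2*M (Z(p, M) = -4 + 2*((-7 + 18) + M) = -4 + 2*(11 + M) = -4 + (22 + 2*M) = 18 + 2*M)
(k + (1291 - 1933))/(l(-12, -53) + Z(38, E(-3))) = (-348 + (1291 - 1933))/(43/7 + (18 + 2*(-2 - 3))) = (-348 - 642)/(43/7 + (18 + 2*(-5))) = -990/(43/7 + (18 - 10)) = -990/(43/7 + 8) = -990/99/7 = -990*7/99 = -70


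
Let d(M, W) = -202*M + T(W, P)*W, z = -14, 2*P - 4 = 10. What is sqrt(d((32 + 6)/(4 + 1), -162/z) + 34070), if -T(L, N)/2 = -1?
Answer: 2*sqrt(9970870)/35 ≈ 180.44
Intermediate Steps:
P = 7 (P = 2 + (1/2)*10 = 2 + 5 = 7)
T(L, N) = 2 (T(L, N) = -2*(-1) = 2)
d(M, W) = -202*M + 2*W
sqrt(d((32 + 6)/(4 + 1), -162/z) + 34070) = sqrt((-202*(32 + 6)/(4 + 1) + 2*(-162/(-14))) + 34070) = sqrt((-7676/5 + 2*(-162*(-1/14))) + 34070) = sqrt((-7676/5 + 2*(81/7)) + 34070) = sqrt((-202*38/5 + 162/7) + 34070) = sqrt((-7676/5 + 162/7) + 34070) = sqrt(-52922/35 + 34070) = sqrt(1139528/35) = 2*sqrt(9970870)/35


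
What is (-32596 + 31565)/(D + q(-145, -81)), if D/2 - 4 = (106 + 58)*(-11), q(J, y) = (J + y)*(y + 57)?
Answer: -1031/1824 ≈ -0.56524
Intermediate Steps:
q(J, y) = (57 + y)*(J + y) (q(J, y) = (J + y)*(57 + y) = (57 + y)*(J + y))
D = -3600 (D = 8 + 2*((106 + 58)*(-11)) = 8 + 2*(164*(-11)) = 8 + 2*(-1804) = 8 - 3608 = -3600)
(-32596 + 31565)/(D + q(-145, -81)) = (-32596 + 31565)/(-3600 + ((-81)**2 + 57*(-145) + 57*(-81) - 145*(-81))) = -1031/(-3600 + (6561 - 8265 - 4617 + 11745)) = -1031/(-3600 + 5424) = -1031/1824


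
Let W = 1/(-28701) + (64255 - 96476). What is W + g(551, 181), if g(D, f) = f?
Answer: -919580041/28701 ≈ -32040.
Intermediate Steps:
W = -924774922/28701 (W = -1/28701 - 32221 = -924774922/28701 ≈ -32221.)
W + g(551, 181) = -924774922/28701 + 181 = -919580041/28701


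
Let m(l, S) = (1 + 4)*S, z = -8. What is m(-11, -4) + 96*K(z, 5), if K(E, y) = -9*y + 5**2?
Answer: -1940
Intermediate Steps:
m(l, S) = 5*S
K(E, y) = 25 - 9*y (K(E, y) = -9*y + 25 = 25 - 9*y)
m(-11, -4) + 96*K(z, 5) = 5*(-4) + 96*(25 - 9*5) = -20 + 96*(25 - 45) = -20 + 96*(-20) = -20 - 1920 = -1940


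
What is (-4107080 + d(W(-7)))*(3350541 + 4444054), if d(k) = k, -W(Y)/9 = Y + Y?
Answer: -32012043113630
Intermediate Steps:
W(Y) = -18*Y (W(Y) = -9*(Y + Y) = -18*Y)
(-4107080 + d(W(-7)))*(3350541 + 4444054) = (-4107080 - 18*(-7))*(3350541 + 4444054) = (-4107080 + 126)*7794595 = -4106954*7794595 = -32012043113630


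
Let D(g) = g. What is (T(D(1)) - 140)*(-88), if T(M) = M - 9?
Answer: 13024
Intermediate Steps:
T(M) = -9 + M
(T(D(1)) - 140)*(-88) = ((-9 + 1) - 140)*(-88) = (-8 - 140)*(-88) = -148*(-88) = 13024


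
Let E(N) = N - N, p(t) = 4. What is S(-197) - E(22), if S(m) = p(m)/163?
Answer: 4/163 ≈ 0.024540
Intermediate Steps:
E(N) = 0
S(m) = 4/163
S(-197) - E(22) = 4/163 - 1*0 = 4/163 + 0 = 4/163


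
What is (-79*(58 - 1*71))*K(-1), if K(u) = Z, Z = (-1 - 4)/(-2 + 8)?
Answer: -5135/6 ≈ -855.83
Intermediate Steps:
Z = -⅚ (Z = -5/6 = -5*⅙ = -⅚ ≈ -0.83333)
K(u) = -⅚
(-79*(58 - 1*71))*K(-1) = -79*(58 - 1*71)*(-⅚) = -79*(58 - 71)*(-⅚) = -79*(-13)*(-⅚) = 1027*(-⅚) = -5135/6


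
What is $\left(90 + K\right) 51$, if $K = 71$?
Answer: $8211$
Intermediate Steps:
$\left(90 + K\right) 51 = \left(90 + 71\right) 51 = 161 \cdot 51 = 8211$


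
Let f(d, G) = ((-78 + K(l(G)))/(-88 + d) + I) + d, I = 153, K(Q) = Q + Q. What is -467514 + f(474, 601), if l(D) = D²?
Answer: -89748029/193 ≈ -4.6502e+5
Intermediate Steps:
K(Q) = 2*Q
f(d, G) = 153 + d + (-78 + 2*G²)/(-88 + d) (f(d, G) = ((-78 + 2*G²)/(-88 + d) + 153) + d = (153 + (-78 + 2*G²)/(-88 + d)) + d = 153 + d + (-78 + 2*G²)/(-88 + d))
-467514 + f(474, 601) = -467514 + (-13542 + 474² + 2*601² + 65*474)/(-88 + 474) = -467514 + (-13542 + 224676 + 2*361201 + 30810)/386 = -467514 + (-13542 + 224676 + 722402 + 30810)/386 = -467514 + (1/386)*964346 = -467514 + 482173/193 = -89748029/193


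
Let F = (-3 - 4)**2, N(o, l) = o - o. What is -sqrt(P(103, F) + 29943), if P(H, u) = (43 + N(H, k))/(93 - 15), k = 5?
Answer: -sqrt(182176566)/78 ≈ -173.04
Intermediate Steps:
N(o, l) = 0
F = 49 (F = (-7)**2 = 49)
P(H, u) = 43/78 (P(H, u) = (43 + 0)/(93 - 15) = 43/78)
-sqrt(P(103, F) + 29943) = -sqrt(43/78 + 29943) = -sqrt(2335597/78) = -sqrt(182176566)/78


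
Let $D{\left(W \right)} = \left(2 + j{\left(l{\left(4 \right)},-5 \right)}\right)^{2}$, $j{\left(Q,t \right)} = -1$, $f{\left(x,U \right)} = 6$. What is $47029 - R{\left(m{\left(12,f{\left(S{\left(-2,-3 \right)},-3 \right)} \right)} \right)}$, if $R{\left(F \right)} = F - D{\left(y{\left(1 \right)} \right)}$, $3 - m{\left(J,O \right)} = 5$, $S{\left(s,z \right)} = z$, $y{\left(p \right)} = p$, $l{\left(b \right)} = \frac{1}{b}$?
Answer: $47032$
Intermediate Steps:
$m{\left(J,O \right)} = -2$ ($m{\left(J,O \right)} = 3 - 5 = -2$)
$D{\left(W \right)} = 1$ ($D{\left(W \right)} = \left(2 - 1\right)^{2} = 1^{2} = 1$)
$R{\left(F \right)} = -1 + F$ ($R{\left(F \right)} = F - 1 = -1 + F$)
$47029 - R{\left(m{\left(12,f{\left(S{\left(-2,-3 \right)},-3 \right)} \right)} \right)} = 47029 - \left(-1 - 2\right) = 47029 - -3 = 47029 + 3 = 47032$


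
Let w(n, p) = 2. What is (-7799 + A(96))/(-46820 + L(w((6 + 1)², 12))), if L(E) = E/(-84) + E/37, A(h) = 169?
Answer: 11857020/72758233 ≈ 0.16296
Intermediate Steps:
L(E) = 47*E/3108 (L(E) = E*(-1/84) + E*(1/37) = -E/84 + E/37 = 47*E/3108)
(-7799 + A(96))/(-46820 + L(w((6 + 1)², 12))) = (-7799 + 169)/(-46820 + (47/3108)*2) = -7630/(-46820 + 47/1554) = -7630/(-72758233/1554) = -7630*(-1554/72758233) = 11857020/72758233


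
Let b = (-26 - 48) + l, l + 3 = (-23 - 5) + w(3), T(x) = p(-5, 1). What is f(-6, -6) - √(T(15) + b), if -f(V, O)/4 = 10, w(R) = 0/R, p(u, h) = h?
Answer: -40 - 2*I*√26 ≈ -40.0 - 10.198*I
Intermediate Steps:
w(R) = 0
f(V, O) = -40 (f(V, O) = -4*10 = -40)
T(x) = 1
l = -31 (l = -3 + ((-23 - 5) + 0) = -3 + (-28 + 0) = -3 - 28 = -31)
b = -105 (b = (-26 - 48) - 31 = -74 - 31 = -105)
f(-6, -6) - √(T(15) + b) = -40 - √(1 - 105) = -40 - √(-104) = -40 - 2*I*√26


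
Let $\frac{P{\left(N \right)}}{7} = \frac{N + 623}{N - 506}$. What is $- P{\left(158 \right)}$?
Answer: $\frac{5467}{348} \approx 15.71$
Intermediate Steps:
$P{\left(N \right)} = \frac{7 \left(623 + N\right)}{-506 + N}$ ($P{\left(N \right)} = 7 \frac{N + 623}{N - 506} = 7 \frac{623 + N}{-506 + N} = \frac{7 \left(623 + N\right)}{-506 + N}$)
$- P{\left(158 \right)} = - \frac{7 \left(623 + 158\right)}{-506 + 158} = - \frac{7 \cdot 781}{-348} = - \frac{7 \left(-1\right) 781}{348} = \left(-1\right) \left(- \frac{5467}{348}\right) = \frac{5467}{348}$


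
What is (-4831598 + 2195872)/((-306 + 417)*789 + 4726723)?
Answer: -32143/58711 ≈ -0.54748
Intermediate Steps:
(-4831598 + 2195872)/((-306 + 417)*789 + 4726723) = -2635726/(111*789 + 4726723) = -2635726/(87579 + 4726723) = -2635726/4814302 = -2635726*1/4814302 = -32143/58711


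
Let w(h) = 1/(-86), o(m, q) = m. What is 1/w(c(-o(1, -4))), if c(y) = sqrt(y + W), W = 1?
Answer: -86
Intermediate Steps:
c(y) = sqrt(1 + y) (c(y) = sqrt(y + 1) = sqrt(1 + y))
w(h) = -1/86
1/w(c(-o(1, -4))) = 1/(-1/86) = -86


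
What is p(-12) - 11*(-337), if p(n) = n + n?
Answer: 3683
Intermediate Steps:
p(n) = 2*n
p(-12) - 11*(-337) = 2*(-12) - 11*(-337) = -24 + 3707 = 3683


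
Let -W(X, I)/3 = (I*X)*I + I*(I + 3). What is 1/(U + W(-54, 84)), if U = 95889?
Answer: 1/1217037 ≈ 8.2167e-7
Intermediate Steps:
W(X, I) = -3*I*(3 + I) - 3*X*I² (W(X, I) = -3*((I*X)*I + I*(I + 3)) = -3*(X*I² + I*(3 + I)) = -3*(I*(3 + I) + X*I²) = -3*I*(3 + I) - 3*X*I²)
1/(U + W(-54, 84)) = 1/(95889 - 3*84*(3 + 84 + 84*(-54))) = 1/(95889 - 3*84*(3 + 84 - 4536)) = 1/(95889 - 3*84*(-4449)) = 1/(95889 + 1121148) = 1/1217037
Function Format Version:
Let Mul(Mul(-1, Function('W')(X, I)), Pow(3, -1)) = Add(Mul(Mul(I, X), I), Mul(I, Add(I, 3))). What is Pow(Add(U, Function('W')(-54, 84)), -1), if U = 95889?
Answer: Rational(1, 1217037) ≈ 8.2167e-7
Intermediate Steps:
Function('W')(X, I) = Add(Mul(-3, I, Add(3, I)), Mul(-3, X, Pow(I, 2))) (Function('W')(X, I) = Mul(-3, Add(Mul(Mul(I, X), I), Mul(I, Add(I, 3)))) = Mul(-3, Add(Mul(X, Pow(I, 2)), Mul(I, Add(3, I)))) = Mul(-3, Add(Mul(I, Add(3, I)), Mul(X, Pow(I, 2)))) = Add(Mul(-3, I, Add(3, I)), Mul(-3, X, Pow(I, 2))))
Pow(Add(U, Function('W')(-54, 84)), -1) = Pow(Add(95889, Mul(-3, 84, Add(3, 84, Mul(84, -54)))), -1) = Pow(Add(95889, Mul(-3, 84, Add(3, 84, -4536))), -1) = Pow(Add(95889, Mul(-3, 84, -4449)), -1) = Pow(Add(95889, 1121148), -1) = Pow(1217037, -1) = Rational(1, 1217037)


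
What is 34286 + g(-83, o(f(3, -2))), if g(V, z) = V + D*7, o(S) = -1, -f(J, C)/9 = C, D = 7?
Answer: 34252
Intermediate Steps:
f(J, C) = -9*C
g(V, z) = 49 + V (g(V, z) = V + 7*7 = V + 49 = 49 + V)
34286 + g(-83, o(f(3, -2))) = 34286 + (49 - 83) = 34286 - 34 = 34252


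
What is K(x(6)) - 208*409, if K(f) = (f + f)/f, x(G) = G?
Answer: -85070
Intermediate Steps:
K(f) = 2 (K(f) = (2*f)/f = 2)
K(x(6)) - 208*409 = 2 - 208*409 = 2 - 85072 = -85070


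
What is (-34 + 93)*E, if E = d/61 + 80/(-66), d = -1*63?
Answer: -266621/2013 ≈ -132.45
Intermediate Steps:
d = -63
E = -4519/2013 (E = -63/61 + 80/(-66) = -63*1/61 + 80*(-1/66) = -63/61 - 40/33 = -4519/2013 ≈ -2.2449)
(-34 + 93)*E = (-34 + 93)*(-4519/2013) = 59*(-4519/2013) = -266621/2013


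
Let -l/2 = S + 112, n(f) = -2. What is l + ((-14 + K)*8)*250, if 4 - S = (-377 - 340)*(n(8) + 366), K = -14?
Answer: -578208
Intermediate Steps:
S = 260992 (S = 4 - (-377 - 340)*(-2 + 366) = 4 - (-717)*364 = 4 - 1*(-260988) = 4 + 260988 = 260992)
l = -522208 (l = -2*(260992 + 112) = -2*261104 = -522208)
l + ((-14 + K)*8)*250 = -522208 + ((-14 - 14)*8)*250 = -522208 - 28*8*250 = -522208 - 224*250 = -522208 - 56000 = -578208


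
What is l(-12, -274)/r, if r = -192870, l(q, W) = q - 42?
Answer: 3/10715 ≈ 0.00027998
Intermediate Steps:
l(q, W) = -42 + q
l(-12, -274)/r = (-42 - 12)/(-192870) = -54*(-1/192870) = 3/10715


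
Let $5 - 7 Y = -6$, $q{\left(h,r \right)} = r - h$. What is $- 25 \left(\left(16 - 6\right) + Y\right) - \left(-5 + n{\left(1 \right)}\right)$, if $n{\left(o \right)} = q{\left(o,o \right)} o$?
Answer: $- \frac{1990}{7} \approx -284.29$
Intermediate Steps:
$Y = \frac{11}{7}$ ($Y = \frac{5}{7} - - \frac{6}{7} = \frac{5}{7} + \frac{6}{7} = \frac{11}{7} \approx 1.5714$)
$n{\left(o \right)} = 0$ ($n{\left(o \right)} = \left(o - o\right) o = 0 o = 0$)
$- 25 \left(\left(16 - 6\right) + Y\right) - \left(-5 + n{\left(1 \right)}\right) = - 25 \left(\left(16 - 6\right) + \frac{11}{7}\right) + \left(5 - 0\right) = - 25 \left(10 + \frac{11}{7}\right) + \left(5 + 0\right) = \left(-25\right) \frac{81}{7} + 5 = - \frac{2025}{7} + 5 = - \frac{1990}{7}$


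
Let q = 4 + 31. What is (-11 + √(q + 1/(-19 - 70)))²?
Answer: 13883/89 - 66*√30794/89 ≈ 25.856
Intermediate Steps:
q = 35
(-11 + √(q + 1/(-19 - 70)))² = (-11 + √(35 + 1/(-19 - 70)))² = (-11 + √(35 + 1/(-89)))² = (-11 + √(35 - 1/89))² = (-11 + √(3114/89))² = (-11 + 3*√30794/89)²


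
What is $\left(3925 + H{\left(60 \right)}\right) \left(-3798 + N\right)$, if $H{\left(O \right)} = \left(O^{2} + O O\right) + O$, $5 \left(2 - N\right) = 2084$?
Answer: $-47120168$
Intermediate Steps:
$N = - \frac{2074}{5}$ ($N = 2 - \frac{2084}{5} = - \frac{2074}{5} \approx -414.8$)
$H{\left(O \right)} = O + 2 O^{2}$ ($H{\left(O \right)} = \left(O^{2} + O^{2}\right) + O = 2 O^{2} + O = O + 2 O^{2}$)
$\left(3925 + H{\left(60 \right)}\right) \left(-3798 + N\right) = \left(3925 + 60 \left(1 + 2 \cdot 60\right)\right) \left(-3798 - \frac{2074}{5}\right) = \left(3925 + 60 \left(1 + 120\right)\right) \left(- \frac{21064}{5}\right) = \left(3925 + 60 \cdot 121\right) \left(- \frac{21064}{5}\right) = \left(3925 + 7260\right) \left(- \frac{21064}{5}\right) = 11185 \left(- \frac{21064}{5}\right) = -47120168$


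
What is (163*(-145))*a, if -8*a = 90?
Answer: 1063575/4 ≈ 2.6589e+5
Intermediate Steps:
a = -45/4 (a = -⅛*90 = -45/4 ≈ -11.250)
(163*(-145))*a = (163*(-145))*(-45/4) = -23635*(-45/4) = 1063575/4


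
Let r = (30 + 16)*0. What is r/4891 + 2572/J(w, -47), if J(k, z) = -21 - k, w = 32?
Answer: -2572/53 ≈ -48.528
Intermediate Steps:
r = 0 (r = 46*0 = 0)
r/4891 + 2572/J(w, -47) = 0/4891 + 2572/(-21 - 1*32) = 0*(1/4891) + 2572/(-21 - 32) = 0 + 2572/(-53) = 0 + 2572*(-1/53) = 0 - 2572/53 = -2572/53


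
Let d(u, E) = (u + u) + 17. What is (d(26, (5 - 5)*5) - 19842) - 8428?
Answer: -28201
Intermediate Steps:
d(u, E) = 17 + 2*u (d(u, E) = 2*u + 17 = 17 + 2*u)
(d(26, (5 - 5)*5) - 19842) - 8428 = ((17 + 2*26) - 19842) - 8428 = ((17 + 52) - 19842) - 8428 = (69 - 19842) - 8428 = -19773 - 8428 = -28201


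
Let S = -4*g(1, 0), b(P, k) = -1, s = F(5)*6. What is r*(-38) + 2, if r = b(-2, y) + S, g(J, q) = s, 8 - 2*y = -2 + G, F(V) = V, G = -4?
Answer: 4600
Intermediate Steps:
s = 30 (s = 5*6 = 30)
y = 7 (y = 4 - (-2 - 4)/2 = 4 - 1/2*(-6) = 4 + 3 = 7)
g(J, q) = 30
S = -120 (S = -4*30 = -120)
r = -121 (r = -1 - 120 = -121)
r*(-38) + 2 = -121*(-38) + 2 = 4598 + 2 = 4600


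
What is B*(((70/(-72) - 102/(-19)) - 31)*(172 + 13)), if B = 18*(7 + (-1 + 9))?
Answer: -50496675/38 ≈ -1.3289e+6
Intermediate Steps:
B = 270 (B = 18*(7 + 8) = 18*15 = 270)
B*(((70/(-72) - 102/(-19)) - 31)*(172 + 13)) = 270*(((70/(-72) - 102/(-19)) - 31)*(172 + 13)) = 270*(((70*(-1/72) - 102*(-1/19)) - 31)*185) = 270*(((-35/36 + 102/19) - 31)*185) = 270*((3007/684 - 31)*185) = 270*(-18197/684*185) = 270*(-3366445/684) = -50496675/38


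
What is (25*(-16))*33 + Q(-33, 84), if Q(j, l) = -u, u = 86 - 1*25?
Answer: -13261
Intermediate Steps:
u = 61 (u = 86 - 25 = 61)
Q(j, l) = -61 (Q(j, l) = -1*61 = -61)
(25*(-16))*33 + Q(-33, 84) = (25*(-16))*33 - 61 = -400*33 - 61 = -13200 - 61 = -13261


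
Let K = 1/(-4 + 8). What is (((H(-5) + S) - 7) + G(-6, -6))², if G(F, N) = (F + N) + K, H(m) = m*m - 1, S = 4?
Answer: 1369/16 ≈ 85.563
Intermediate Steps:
K = ¼ (K = 1/4 = ¼ ≈ 0.25000)
H(m) = -1 + m² (H(m) = m² - 1 = -1 + m²)
G(F, N) = ¼ + F + N (G(F, N) = (F + N) + ¼ = ¼ + F + N)
(((H(-5) + S) - 7) + G(-6, -6))² = ((((-1 + (-5)²) + 4) - 7) + (¼ - 6 - 6))² = ((((-1 + 25) + 4) - 7) - 47/4)² = (((24 + 4) - 7) - 47/4)² = ((28 - 7) - 47/4)² = (21 - 47/4)² = (37/4)² = 1369/16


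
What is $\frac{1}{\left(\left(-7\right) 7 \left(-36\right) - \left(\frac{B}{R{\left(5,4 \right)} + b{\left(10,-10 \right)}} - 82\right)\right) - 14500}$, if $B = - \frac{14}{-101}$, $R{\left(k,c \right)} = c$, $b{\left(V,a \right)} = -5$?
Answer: $- \frac{101}{1278040} \approx -7.9027 \cdot 10^{-5}$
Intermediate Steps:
$B = \frac{14}{101}$ ($B = \left(-14\right) \left(- \frac{1}{101}\right) = \frac{14}{101} \approx 0.13861$)
$\frac{1}{\left(\left(-7\right) 7 \left(-36\right) - \left(\frac{B}{R{\left(5,4 \right)} + b{\left(10,-10 \right)}} - 82\right)\right) - 14500} = \frac{1}{\left(\left(-7\right) 7 \left(-36\right) - \left(\frac{1}{4 - 5} \cdot \frac{14}{101} - 82\right)\right) - 14500} = \frac{1}{\left(\left(-49\right) \left(-36\right) - \left(\frac{1}{-1} \cdot \frac{14}{101} - 82\right)\right) - 14500} = \frac{1}{\left(1764 - \left(\left(-1\right) \frac{14}{101} - 82\right)\right) - 14500} = \frac{1}{\left(1764 - \left(- \frac{14}{101} - 82\right)\right) - 14500} = \frac{1}{\left(1764 - - \frac{8296}{101}\right) - 14500} = \frac{1}{\left(1764 + \frac{8296}{101}\right) - 14500} = \frac{1}{\frac{186460}{101} - 14500} = \frac{1}{- \frac{1278040}{101}} = - \frac{101}{1278040}$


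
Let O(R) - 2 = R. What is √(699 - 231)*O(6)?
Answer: 48*√13 ≈ 173.07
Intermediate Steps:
O(R) = 2 + R
√(699 - 231)*O(6) = √(699 - 231)*(2 + 6) = √468*8 = (6*√13)*8 = 48*√13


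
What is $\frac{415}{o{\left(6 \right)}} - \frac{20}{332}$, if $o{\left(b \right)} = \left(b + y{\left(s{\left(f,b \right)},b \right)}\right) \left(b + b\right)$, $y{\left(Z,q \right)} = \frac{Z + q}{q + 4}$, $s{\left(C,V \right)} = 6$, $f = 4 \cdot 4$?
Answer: $\frac{170065}{35856} \approx 4.743$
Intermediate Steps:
$f = 16$
$y{\left(Z,q \right)} = \frac{Z + q}{4 + q}$
$o{\left(b \right)} = 2 b \left(b + \frac{6 + b}{4 + b}\right)$ ($o{\left(b \right)} = \left(b + \frac{6 + b}{4 + b}\right) \left(b + b\right) = \left(b + \frac{6 + b}{4 + b}\right) 2 b = 2 b \left(b + \frac{6 + b}{4 + b}\right)$)
$\frac{415}{o{\left(6 \right)}} - \frac{20}{332} = \frac{415}{2 \cdot 6 \frac{1}{4 + 6} \left(6 + 6 + 6 \left(4 + 6\right)\right)} - \frac{20}{332} = \frac{415}{2 \cdot 6 \cdot \frac{1}{10} \left(6 + 6 + 6 \cdot 10\right)} - \frac{5}{83} = \frac{415}{2 \cdot 6 \cdot \frac{1}{10} \left(6 + 6 + 60\right)} - \frac{5}{83} = \frac{415}{2 \cdot 6 \cdot \frac{1}{10} \cdot 72} - \frac{5}{83} = \frac{415}{\frac{432}{5}} - \frac{5}{83} = 415 \cdot \frac{5}{432} - \frac{5}{83} = \frac{2075}{432} - \frac{5}{83} = \frac{170065}{35856}$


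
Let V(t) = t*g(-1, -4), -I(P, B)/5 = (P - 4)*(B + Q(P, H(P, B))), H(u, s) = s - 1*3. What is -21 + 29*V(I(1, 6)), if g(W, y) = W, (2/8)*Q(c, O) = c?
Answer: -4371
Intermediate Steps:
H(u, s) = -3 + s (H(u, s) = s - 3 = -3 + s)
Q(c, O) = 4*c
I(P, B) = -5*(-4 + P)*(B + 4*P) (I(P, B) = -5*(P - 4)*(B + 4*P) = -5*(-4 + P)*(B + 4*P))
V(t) = -t (V(t) = t*(-1) = -t)
-21 + 29*V(I(1, 6)) = -21 + 29*(-(-20*1² + 20*6 + 80*1 - 5*6*1)) = -21 + 29*(-(-20*1 + 120 + 80 - 30)) = -21 + 29*(-(-20 + 120 + 80 - 30)) = -21 + 29*(-1*150) = -21 + 29*(-150) = -21 - 4350 = -4371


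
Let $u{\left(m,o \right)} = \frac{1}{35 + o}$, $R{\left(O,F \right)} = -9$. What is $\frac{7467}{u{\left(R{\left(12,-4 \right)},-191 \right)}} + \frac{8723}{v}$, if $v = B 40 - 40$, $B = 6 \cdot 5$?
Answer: $- \frac{1351219597}{1160} \approx -1.1648 \cdot 10^{6}$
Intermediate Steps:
$B = 30$
$v = 1160$ ($v = 30 \cdot 40 - 40 = 1200 - 40 = 1160$)
$\frac{7467}{u{\left(R{\left(12,-4 \right)},-191 \right)}} + \frac{8723}{v} = \frac{7467}{\frac{1}{35 - 191}} + \frac{8723}{1160} = \frac{7467}{\frac{1}{-156}} + 8723 \cdot \frac{1}{1160} = \frac{7467}{- \frac{1}{156}} + \frac{8723}{1160} = 7467 \left(-156\right) + \frac{8723}{1160} = -1164852 + \frac{8723}{1160} = - \frac{1351219597}{1160}$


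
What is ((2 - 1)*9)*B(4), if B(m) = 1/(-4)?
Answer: -9/4 ≈ -2.2500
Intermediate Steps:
B(m) = -¼
((2 - 1)*9)*B(4) = ((2 - 1)*9)*(-¼) = (1*9)*(-¼) = 9*(-¼) = -9/4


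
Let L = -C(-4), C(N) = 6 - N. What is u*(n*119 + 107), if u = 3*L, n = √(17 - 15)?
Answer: -3210 - 3570*√2 ≈ -8258.8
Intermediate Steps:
L = -10 (L = -(6 - 1*(-4)) = -(6 + 4) = -1*10 = -10)
n = √2 ≈ 1.4142
u = -30 (u = 3*(-10) = -30)
u*(n*119 + 107) = -30*(√2*119 + 107) = -30*(119*√2 + 107) = -30*(107 + 119*√2) = -3210 - 3570*√2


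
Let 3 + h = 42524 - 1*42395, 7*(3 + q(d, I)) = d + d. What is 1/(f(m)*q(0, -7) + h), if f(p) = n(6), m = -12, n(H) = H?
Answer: 1/108 ≈ 0.0092593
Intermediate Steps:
q(d, I) = -3 + 2*d/7 (q(d, I) = -3 + (d + d)/7 = -3 + (2*d)/7 = -3 + 2*d/7)
f(p) = 6
h = 126 (h = -3 + (42524 - 1*42395) = -3 + (42524 - 42395) = -3 + 129 = 126)
1/(f(m)*q(0, -7) + h) = 1/(6*(-3 + (2/7)*0) + 126) = 1/(6*(-3 + 0) + 126) = 1/(6*(-3) + 126) = 1/(-18 + 126) = 1/108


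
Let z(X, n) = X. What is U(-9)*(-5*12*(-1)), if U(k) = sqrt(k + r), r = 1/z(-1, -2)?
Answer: 60*I*sqrt(10) ≈ 189.74*I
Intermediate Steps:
r = -1 (r = 1/(-1) = -1)
U(k) = sqrt(-1 + k) (U(k) = sqrt(k - 1) = sqrt(-1 + k))
U(-9)*(-5*12*(-1)) = sqrt(-1 - 9)*(-5*12*(-1)) = sqrt(-10)*(-60*(-1)) = (I*sqrt(10))*60 = 60*I*sqrt(10)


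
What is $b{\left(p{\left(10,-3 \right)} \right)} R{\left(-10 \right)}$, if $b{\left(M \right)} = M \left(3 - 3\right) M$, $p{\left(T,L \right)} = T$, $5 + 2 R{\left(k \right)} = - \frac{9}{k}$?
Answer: $0$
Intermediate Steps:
$R{\left(k \right)} = - \frac{5}{2} - \frac{9}{2 k}$ ($R{\left(k \right)} = - \frac{5}{2} + \frac{\left(-9\right) \frac{1}{k}}{2} = - \frac{5}{2} - \frac{9}{2 k}$)
$b{\left(M \right)} = 0$ ($b{\left(M \right)} = M 0 M = M 0 = 0$)
$b{\left(p{\left(10,-3 \right)} \right)} R{\left(-10 \right)} = 0 \frac{-9 - -50}{2 \left(-10\right)} = 0 \cdot \frac{1}{2} \left(- \frac{1}{10}\right) \left(-9 + 50\right) = 0 \cdot \frac{1}{2} \left(- \frac{1}{10}\right) 41 = 0 \left(- \frac{41}{20}\right) = 0$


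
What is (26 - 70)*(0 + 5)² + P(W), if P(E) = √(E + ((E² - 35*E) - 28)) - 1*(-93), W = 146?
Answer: -1007 + 2*√4081 ≈ -879.23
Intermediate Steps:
P(E) = 93 + √(-28 + E² - 34*E) (P(E) = √(E + (-28 + E² - 35*E)) + 93 = √(-28 + E² - 34*E) + 93 = 93 + √(-28 + E² - 34*E))
(26 - 70)*(0 + 5)² + P(W) = (26 - 70)*(0 + 5)² + (93 + √(-28 + 146² - 34*146)) = -44*5² + (93 + √(-28 + 21316 - 4964)) = -44*25 + (93 + √16324) = -1100 + (93 + 2*√4081) = -1007 + 2*√4081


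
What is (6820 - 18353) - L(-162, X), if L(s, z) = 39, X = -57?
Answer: -11572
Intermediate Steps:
(6820 - 18353) - L(-162, X) = (6820 - 18353) - 1*39 = -11533 - 39 = -11572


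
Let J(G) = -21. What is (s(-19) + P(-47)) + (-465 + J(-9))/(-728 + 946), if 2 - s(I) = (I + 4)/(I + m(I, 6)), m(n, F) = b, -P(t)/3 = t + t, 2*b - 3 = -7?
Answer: 214446/763 ≈ 281.06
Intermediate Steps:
b = -2 (b = 3/2 + (½)*(-7) = 3/2 - 7/2 = -2)
P(t) = -6*t (P(t) = -3*(t + t) = -6*t)
m(n, F) = -2
s(I) = 2 - (4 + I)/(-2 + I) (s(I) = 2 - (I + 4)/(I - 2) = 2 - (4 + I)/(-2 + I))
(s(-19) + P(-47)) + (-465 + J(-9))/(-728 + 946) = ((-8 - 19)/(-2 - 19) - 6*(-47)) + (-465 - 21)/(-728 + 946) = (-27/(-21) + 282) - 486/218 = (-1/21*(-27) + 282) - 486*1/218 = (9/7 + 282) - 243/109 = 1983/7 - 243/109 = 214446/763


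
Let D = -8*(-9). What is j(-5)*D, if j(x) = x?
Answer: -360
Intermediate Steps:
D = 72
j(-5)*D = -5*72 = -360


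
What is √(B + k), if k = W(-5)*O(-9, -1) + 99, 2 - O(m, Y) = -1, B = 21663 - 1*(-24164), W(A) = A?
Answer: √45911 ≈ 214.27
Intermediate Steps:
B = 45827 (B = 21663 + 24164 = 45827)
O(m, Y) = 3 (O(m, Y) = 2 - 1*(-1) = 2 + 1 = 3)
k = 84 (k = -5*3 + 99 = -15 + 99 = 84)
√(B + k) = √(45827 + 84) = √45911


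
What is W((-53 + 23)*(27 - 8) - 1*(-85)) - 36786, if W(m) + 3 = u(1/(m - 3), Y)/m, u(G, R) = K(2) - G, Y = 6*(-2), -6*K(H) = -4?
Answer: -26121662539/710040 ≈ -36789.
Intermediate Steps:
K(H) = ⅔ (K(H) = -⅙*(-4) = ⅔)
Y = -12
u(G, R) = ⅔ - G
W(m) = -3 + (⅔ - 1/(-3 + m))/m (W(m) = -3 + (⅔ - 1/(m - 3))/m = -3 + (⅔ - 1/(-3 + m))/m)
W((-53 + 23)*(27 - 8) - 1*(-85)) - 36786 = (-9 - 9*((-53 + 23)*(27 - 8) - 1*(-85))² + 29*((-53 + 23)*(27 - 8) - 1*(-85)))/(3*((-53 + 23)*(27 - 8) - 1*(-85))*(-3 + ((-53 + 23)*(27 - 8) - 1*(-85)))) - 36786 = (-9 - 9*(-30*19 + 85)² + 29*(-30*19 + 85))/(3*(-30*19 + 85)*(-3 + (-30*19 + 85))) - 36786 = (-9 - 9*(-570 + 85)² + 29*(-570 + 85))/(3*(-570 + 85)*(-3 + (-570 + 85))) - 36786 = (⅓)*(-9 - 9*(-485)² + 29*(-485))/(-485*(-3 - 485)) - 36786 = (⅓)*(-1/485)*(-9 - 9*235225 - 14065)/(-488) - 36786 = (⅓)*(-1/485)*(-1/488)*(-9 - 2117025 - 14065) - 36786 = (⅓)*(-1/485)*(-1/488)*(-2131099) - 36786 = -2131099/710040 - 36786 = -26121662539/710040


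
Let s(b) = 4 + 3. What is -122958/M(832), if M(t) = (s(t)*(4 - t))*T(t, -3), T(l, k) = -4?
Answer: -297/56 ≈ -5.3036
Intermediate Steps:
s(b) = 7
M(t) = -112 + 28*t (M(t) = (7*(4 - t))*(-4) = (28 - 7*t)*(-4) = -112 + 28*t)
-122958/M(832) = -122958/(-112 + 28*832) = -122958/(-112 + 23296) = -122958/23184 = -122958*1/23184 = -297/56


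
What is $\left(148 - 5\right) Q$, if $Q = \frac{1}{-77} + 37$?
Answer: $\frac{37024}{7} \approx 5289.1$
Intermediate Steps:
$Q = \frac{2848}{77}$ ($Q = - \frac{1}{77} + 37 = \frac{2848}{77} \approx 36.987$)
$\left(148 - 5\right) Q = \left(148 - 5\right) \frac{2848}{77} = 143 \cdot \frac{2848}{77} = \frac{37024}{7}$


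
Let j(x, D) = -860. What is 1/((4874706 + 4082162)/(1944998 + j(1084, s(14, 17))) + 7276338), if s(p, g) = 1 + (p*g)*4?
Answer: 972069/7073107081756 ≈ 1.3743e-7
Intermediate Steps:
s(p, g) = 1 + 4*g*p (s(p, g) = 1 + (g*p)*4 = 1 + 4*g*p)
1/((4874706 + 4082162)/(1944998 + j(1084, s(14, 17))) + 7276338) = 1/((4874706 + 4082162)/(1944998 - 860) + 7276338) = 1/(8956868/1944138 + 7276338) = 1/(8956868*(1/1944138) + 7276338) = 1/(4478434/972069 + 7276338) = 1/(7073107081756/972069) = 972069/7073107081756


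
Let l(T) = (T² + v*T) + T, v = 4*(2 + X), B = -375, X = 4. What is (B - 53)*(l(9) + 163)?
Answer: -200732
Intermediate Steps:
v = 24 (v = 4*(2 + 4) = 4*6 = 24)
l(T) = T² + 25*T (l(T) = (T² + 24*T) + T = T² + 25*T)
(B - 53)*(l(9) + 163) = (-375 - 53)*(9*(25 + 9) + 163) = -428*(9*34 + 163) = -428*(306 + 163) = -428*469 = -200732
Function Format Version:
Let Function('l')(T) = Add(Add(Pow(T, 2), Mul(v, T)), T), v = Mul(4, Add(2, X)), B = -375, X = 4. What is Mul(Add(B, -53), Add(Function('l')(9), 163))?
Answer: -200732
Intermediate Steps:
v = 24 (v = Mul(4, Add(2, 4)) = Mul(4, 6) = 24)
Function('l')(T) = Add(Pow(T, 2), Mul(25, T)) (Function('l')(T) = Add(Add(Pow(T, 2), Mul(24, T)), T) = Add(Pow(T, 2), Mul(25, T)))
Mul(Add(B, -53), Add(Function('l')(9), 163)) = Mul(Add(-375, -53), Add(Mul(9, Add(25, 9)), 163)) = Mul(-428, Add(Mul(9, 34), 163)) = Mul(-428, Add(306, 163)) = Mul(-428, 469) = -200732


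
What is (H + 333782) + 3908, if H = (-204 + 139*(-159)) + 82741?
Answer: 398126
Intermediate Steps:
H = 60436 (H = (-204 - 22101) + 82741 = -22305 + 82741 = 60436)
(H + 333782) + 3908 = (60436 + 333782) + 3908 = 394218 + 3908 = 398126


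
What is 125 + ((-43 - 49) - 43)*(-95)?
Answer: 12950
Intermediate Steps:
125 + ((-43 - 49) - 43)*(-95) = 125 + (-92 - 43)*(-95) = 125 - 135*(-95) = 125 + 12825 = 12950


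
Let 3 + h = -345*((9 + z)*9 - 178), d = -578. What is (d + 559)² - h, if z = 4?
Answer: -20681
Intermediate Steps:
h = 21042 (h = -3 - 345*((9 + 4)*9 - 178) = -3 - 345*(13*9 - 178) = -3 - 345*(117 - 178) = -3 - 345*(-61) = -3 + 21045 = 21042)
(d + 559)² - h = (-578 + 559)² - 1*21042 = (-19)² - 21042 = 361 - 21042 = -20681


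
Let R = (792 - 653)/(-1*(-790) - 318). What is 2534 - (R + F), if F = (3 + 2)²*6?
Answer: 1125109/472 ≈ 2383.7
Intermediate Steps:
R = 139/472 (R = 139/(790 - 318) = 139/472 ≈ 0.29449)
F = 150 (F = 5²*6 = 25*6 = 150)
2534 - (R + F) = 2534 - (139/472 + 150) = 2534 - 1*70939/472 = 2534 - 70939/472 = 1125109/472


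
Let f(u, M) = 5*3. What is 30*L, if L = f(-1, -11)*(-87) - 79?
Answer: -41520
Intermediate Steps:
f(u, M) = 15
L = -1384 (L = 15*(-87) - 79 = -1305 - 79 = -1384)
30*L = 30*(-1384) = -41520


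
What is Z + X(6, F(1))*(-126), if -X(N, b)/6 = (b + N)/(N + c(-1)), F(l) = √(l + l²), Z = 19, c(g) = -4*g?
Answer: 2363/5 + 378*√2/5 ≈ 579.51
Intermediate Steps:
X(N, b) = -6*(N + b)/(4 + N) (X(N, b) = -6*(b + N)/(N - 4*(-1)) = -6*(N + b)/(N + 4) = -6*(N + b)/(4 + N))
Z + X(6, F(1))*(-126) = 19 + (6*(-1*6 - √(1*(1 + 1)))/(4 + 6))*(-126) = 19 + (6*(-6 - √(1*2))/10)*(-126) = 19 + (6*(⅒)*(-6 - √2))*(-126) = 19 + (-18/5 - 3*√2/5)*(-126) = 19 + (2268/5 + 378*√2/5) = 2363/5 + 378*√2/5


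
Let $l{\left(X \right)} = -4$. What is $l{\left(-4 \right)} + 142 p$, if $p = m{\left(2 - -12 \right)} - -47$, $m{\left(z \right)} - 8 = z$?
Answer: $9794$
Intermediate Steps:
$m{\left(z \right)} = 8 + z$
$p = 69$ ($p = \left(8 + \left(2 - -12\right)\right) - -47 = \left(8 + \left(2 + 12\right)\right) + 47 = \left(8 + 14\right) + 47 = 22 + 47 = 69$)
$l{\left(-4 \right)} + 142 p = -4 + 142 \cdot 69 = -4 + 9798 = 9794$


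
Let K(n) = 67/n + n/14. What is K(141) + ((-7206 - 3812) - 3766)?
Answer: -29162797/1974 ≈ -14773.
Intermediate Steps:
K(n) = 67/n + n/14 (K(n) = 67/n + n*(1/14) = 67/n + n/14)
K(141) + ((-7206 - 3812) - 3766) = (67/141 + (1/14)*141) + ((-7206 - 3812) - 3766) = (67*(1/141) + 141/14) + (-11018 - 3766) = (67/141 + 141/14) - 14784 = 20819/1974 - 14784 = -29162797/1974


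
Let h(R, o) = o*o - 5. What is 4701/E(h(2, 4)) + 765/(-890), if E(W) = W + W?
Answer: 208353/979 ≈ 212.82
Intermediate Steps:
h(R, o) = -5 + o**2 (h(R, o) = o**2 - 5 = -5 + o**2)
E(W) = 2*W
4701/E(h(2, 4)) + 765/(-890) = 4701/((2*(-5 + 4**2))) + 765/(-890) = 4701/((2*(-5 + 16))) + 765*(-1/890) = 4701/((2*11)) - 153/178 = 4701/22 - 153/178 = 208353/979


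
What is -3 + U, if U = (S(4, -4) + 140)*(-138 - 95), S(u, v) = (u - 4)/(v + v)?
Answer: -32623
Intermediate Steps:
S(u, v) = (-4 + u)/(2*v) (S(u, v) = (-4 + u)/((2*v)) = (-4 + u)*(1/(2*v)) = (-4 + u)/(2*v))
U = -32620 (U = ((½)*(-4 + 4)/(-4) + 140)*(-138 - 95) = ((½)*(-¼)*0 + 140)*(-233) = (0 + 140)*(-233) = 140*(-233) = -32620)
-3 + U = -3 - 32620 = -32623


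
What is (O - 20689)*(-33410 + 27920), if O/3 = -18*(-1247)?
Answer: -256103010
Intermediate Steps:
O = 67338 (O = 3*(-18*(-1247)) = 3*22446 = 67338)
(O - 20689)*(-33410 + 27920) = (67338 - 20689)*(-33410 + 27920) = 46649*(-5490) = -256103010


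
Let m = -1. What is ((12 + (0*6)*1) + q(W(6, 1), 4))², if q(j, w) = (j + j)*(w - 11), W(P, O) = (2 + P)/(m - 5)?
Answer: 8464/9 ≈ 940.44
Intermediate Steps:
W(P, O) = -⅓ - P/6 (W(P, O) = (2 + P)/(-1 - 5) = (2 + P)/(-6) = (2 + P)*(-⅙) = -⅓ - P/6)
q(j, w) = 2*j*(-11 + w) (q(j, w) = (2*j)*(-11 + w) = 2*j*(-11 + w))
((12 + (0*6)*1) + q(W(6, 1), 4))² = ((12 + (0*6)*1) + 2*(-⅓ - ⅙*6)*(-11 + 4))² = ((12 + 0*1) + 2*(-⅓ - 1)*(-7))² = ((12 + 0) + 2*(-4/3)*(-7))² = (12 + 56/3)² = (92/3)² = 8464/9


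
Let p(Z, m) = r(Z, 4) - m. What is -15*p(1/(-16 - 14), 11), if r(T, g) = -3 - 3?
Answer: 255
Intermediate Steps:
r(T, g) = -6
p(Z, m) = -6 - m
-15*p(1/(-16 - 14), 11) = -15*(-6 - 1*11) = -15*(-6 - 11) = -15*(-17) = 255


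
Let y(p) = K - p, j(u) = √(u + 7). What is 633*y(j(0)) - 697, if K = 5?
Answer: 2468 - 633*√7 ≈ 793.24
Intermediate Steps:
j(u) = √(7 + u)
y(p) = 5 - p
633*y(j(0)) - 697 = 633*(5 - √(7 + 0)) - 697 = 633*(5 - √7) - 697 = (3165 - 633*√7) - 697 = 2468 - 633*√7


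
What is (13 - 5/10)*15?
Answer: 375/2 ≈ 187.50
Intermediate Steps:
(13 - 5/10)*15 = (13 - 5*⅒)*15 = (13 - ½)*15 = (25/2)*15 = 375/2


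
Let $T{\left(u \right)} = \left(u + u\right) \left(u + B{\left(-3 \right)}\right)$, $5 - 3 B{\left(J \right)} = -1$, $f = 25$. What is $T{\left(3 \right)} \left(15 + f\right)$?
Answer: $1200$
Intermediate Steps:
$B{\left(J \right)} = 2$ ($B{\left(J \right)} = \frac{5}{3} - - \frac{1}{3} = \frac{5}{3} + \frac{1}{3} = 2$)
$T{\left(u \right)} = 2 u \left(2 + u\right)$ ($T{\left(u \right)} = \left(u + u\right) \left(u + 2\right) = 2 u \left(2 + u\right)$)
$T{\left(3 \right)} \left(15 + f\right) = 2 \cdot 3 \left(2 + 3\right) \left(15 + 25\right) = 2 \cdot 3 \cdot 5 \cdot 40 = 30 \cdot 40 = 1200$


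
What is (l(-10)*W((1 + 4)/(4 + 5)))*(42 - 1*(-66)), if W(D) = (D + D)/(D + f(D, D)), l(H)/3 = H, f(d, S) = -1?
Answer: 8100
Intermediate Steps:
l(H) = 3*H
W(D) = 2*D/(-1 + D) (W(D) = (D + D)/(D - 1) = (2*D)/(-1 + D) = 2*D/(-1 + D))
(l(-10)*W((1 + 4)/(4 + 5)))*(42 - 1*(-66)) = ((3*(-10))*(2*((1 + 4)/(4 + 5))/(-1 + (1 + 4)/(4 + 5))))*(42 - 1*(-66)) = (-60*5/9/(-1 + 5/9))*(42 + 66) = -60*5*(⅑)/(-1 + 5*(⅑))*108 = -60*5/(9*(-1 + 5/9))*108 = -60*5/(9*(-4/9))*108 = -60*5*(-9)/(9*4)*108 = -30*(-5/2)*108 = 75*108 = 8100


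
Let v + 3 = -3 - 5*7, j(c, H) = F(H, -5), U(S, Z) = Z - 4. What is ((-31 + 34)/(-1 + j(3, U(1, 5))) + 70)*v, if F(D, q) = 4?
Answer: -2911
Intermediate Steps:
U(S, Z) = -4 + Z
j(c, H) = 4
v = -41 (v = -3 + (-3 - 5*7) = -3 + (-3 - 35) = -3 - 38 = -41)
((-31 + 34)/(-1 + j(3, U(1, 5))) + 70)*v = ((-31 + 34)/(-1 + 4) + 70)*(-41) = (3/3 + 70)*(-41) = (3*(⅓) + 70)*(-41) = (1 + 70)*(-41) = 71*(-41) = -2911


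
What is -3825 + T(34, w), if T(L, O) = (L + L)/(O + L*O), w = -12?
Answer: -401642/105 ≈ -3825.2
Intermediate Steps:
T(L, O) = 2*L/(O + L*O) (T(L, O) = (2*L)/(O + L*O) = 2*L/(O + L*O))
-3825 + T(34, w) = -3825 + 2*34/(-12*(1 + 34)) = -3825 + 2*34*(-1/12)/35 = -3825 + 2*34*(-1/12)*(1/35) = -3825 - 17/105 = -401642/105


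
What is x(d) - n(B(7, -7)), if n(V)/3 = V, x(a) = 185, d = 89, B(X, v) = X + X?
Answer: 143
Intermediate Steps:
B(X, v) = 2*X
n(V) = 3*V
x(d) - n(B(7, -7)) = 185 - 3*2*7 = 185 - 3*14 = 185 - 1*42 = 185 - 42 = 143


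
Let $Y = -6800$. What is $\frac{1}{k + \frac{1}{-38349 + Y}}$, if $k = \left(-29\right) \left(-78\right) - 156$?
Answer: $\frac{45149}{95083793} \approx 0.00047483$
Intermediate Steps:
$k = 2106$ ($k = 2262 - 156 = 2106$)
$\frac{1}{k + \frac{1}{-38349 + Y}} = \frac{1}{2106 + \frac{1}{-38349 - 6800}} = \frac{1}{2106 + \frac{1}{-45149}} = \frac{1}{2106 - \frac{1}{45149}} = \frac{1}{\frac{95083793}{45149}} = \frac{45149}{95083793}$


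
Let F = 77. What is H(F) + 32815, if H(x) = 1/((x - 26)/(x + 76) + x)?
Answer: 7613083/232 ≈ 32815.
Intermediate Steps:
H(x) = 1/(x + (-26 + x)/(76 + x)) (H(x) = 1/((-26 + x)/(76 + x) + x) = 1/(x + (-26 + x)/(76 + x)))
H(F) + 32815 = (76 + 77)/(-26 + 77² + 77*77) + 32815 = 153/(-26 + 5929 + 5929) + 32815 = 153/11832 + 32815 = (1/11832)*153 + 32815 = 3/232 + 32815 = 7613083/232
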